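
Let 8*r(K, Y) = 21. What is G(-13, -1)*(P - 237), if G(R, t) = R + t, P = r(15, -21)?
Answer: 13125/4 ≈ 3281.3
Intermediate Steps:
r(K, Y) = 21/8 (r(K, Y) = (1/8)*21 = 21/8)
P = 21/8 ≈ 2.6250
G(-13, -1)*(P - 237) = (-13 - 1)*(21/8 - 237) = -14*(-1875/8) = 13125/4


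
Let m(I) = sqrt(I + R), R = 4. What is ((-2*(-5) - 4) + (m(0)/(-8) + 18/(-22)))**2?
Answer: 47089/1936 ≈ 24.323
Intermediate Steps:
m(I) = sqrt(4 + I) (m(I) = sqrt(I + 4) = sqrt(4 + I))
((-2*(-5) - 4) + (m(0)/(-8) + 18/(-22)))**2 = ((-2*(-5) - 4) + (sqrt(4 + 0)/(-8) + 18/(-22)))**2 = ((10 - 4) + (sqrt(4)*(-1/8) + 18*(-1/22)))**2 = (6 + (2*(-1/8) - 9/11))**2 = (6 + (-1/4 - 9/11))**2 = (6 - 47/44)**2 = (217/44)**2 = 47089/1936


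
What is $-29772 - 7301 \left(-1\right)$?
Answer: $-22471$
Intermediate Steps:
$-29772 - 7301 \left(-1\right) = -29772 - -7301 = -29772 + 7301 = -22471$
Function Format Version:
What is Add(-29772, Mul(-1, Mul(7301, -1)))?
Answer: -22471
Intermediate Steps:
Add(-29772, Mul(-1, Mul(7301, -1))) = Add(-29772, Mul(-1, -7301)) = Add(-29772, 7301) = -22471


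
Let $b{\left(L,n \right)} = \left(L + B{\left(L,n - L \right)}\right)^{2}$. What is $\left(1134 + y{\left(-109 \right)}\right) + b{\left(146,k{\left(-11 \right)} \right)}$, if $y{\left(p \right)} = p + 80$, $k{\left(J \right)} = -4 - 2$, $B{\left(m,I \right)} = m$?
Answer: $86369$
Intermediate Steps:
$k{\left(J \right)} = -6$
$y{\left(p \right)} = 80 + p$
$b{\left(L,n \right)} = 4 L^{2}$ ($b{\left(L,n \right)} = \left(L + L\right)^{2} = \left(2 L\right)^{2} = 4 L^{2}$)
$\left(1134 + y{\left(-109 \right)}\right) + b{\left(146,k{\left(-11 \right)} \right)} = \left(1134 + \left(80 - 109\right)\right) + 4 \cdot 146^{2} = \left(1134 - 29\right) + 4 \cdot 21316 = 1105 + 85264 = 86369$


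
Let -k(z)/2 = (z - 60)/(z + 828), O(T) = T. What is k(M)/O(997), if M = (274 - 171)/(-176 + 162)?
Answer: 1886/11454533 ≈ 0.00016465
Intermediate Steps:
M = -103/14 (M = 103/(-14) = 103*(-1/14) = -103/14 ≈ -7.3571)
k(z) = -2*(-60 + z)/(828 + z) (k(z) = -2*(z - 60)/(z + 828) = -2*(-60 + z)/(828 + z))
k(M)/O(997) = (2*(60 - 1*(-103/14))/(828 - 103/14))/997 = (2*(60 + 103/14)/(11489/14))*(1/997) = (2*(14/11489)*(943/14))*(1/997) = (1886/11489)*(1/997) = 1886/11454533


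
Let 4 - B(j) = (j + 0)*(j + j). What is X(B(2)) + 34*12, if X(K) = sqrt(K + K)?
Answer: 408 + 2*I*sqrt(2) ≈ 408.0 + 2.8284*I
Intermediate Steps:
B(j) = 4 - 2*j**2 (B(j) = 4 - (j + 0)*(j + j) = 4 - j*2*j = 4 - 2*j**2)
X(K) = sqrt(2)*sqrt(K) (X(K) = sqrt(2*K) = sqrt(2)*sqrt(K))
X(B(2)) + 34*12 = sqrt(2)*sqrt(4 - 2*2**2) + 34*12 = sqrt(2)*sqrt(4 - 2*4) + 408 = sqrt(2)*sqrt(4 - 8) + 408 = sqrt(2)*sqrt(-4) + 408 = sqrt(2)*(2*I) + 408 = 2*I*sqrt(2) + 408 = 408 + 2*I*sqrt(2)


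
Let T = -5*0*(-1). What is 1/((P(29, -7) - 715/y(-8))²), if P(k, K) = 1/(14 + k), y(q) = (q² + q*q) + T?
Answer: 30294016/937400689 ≈ 0.032317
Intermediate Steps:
T = 0 (T = 0*(-1) = 0)
y(q) = 2*q² (y(q) = (q² + q*q) + 0 = (q² + q²) + 0 = 2*q² + 0 = 2*q²)
1/((P(29, -7) - 715/y(-8))²) = 1/((1/(14 + 29) - 715/(2*(-8)²))²) = 1/((1/43 - 715/(2*64))²) = 1/((1/43 - 715/128)²) = 1/((-30617/5504)²) = 1/(937400689/30294016) = 30294016/937400689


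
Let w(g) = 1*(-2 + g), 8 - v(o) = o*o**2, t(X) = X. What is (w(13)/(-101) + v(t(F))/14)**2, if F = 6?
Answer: 111957561/499849 ≈ 223.98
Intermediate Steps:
v(o) = 8 - o**3 (v(o) = 8 - o*o**2 = 8 - o**3)
w(g) = -2 + g
(w(13)/(-101) + v(t(F))/14)**2 = ((-2 + 13)/(-101) + (8 - 1*6**3)/14)**2 = (11*(-1/101) + (8 - 1*216)*(1/14))**2 = (-11/101 + (8 - 216)*(1/14))**2 = (-11/101 - 208*1/14)**2 = (-11/101 - 104/7)**2 = (-10581/707)**2 = 111957561/499849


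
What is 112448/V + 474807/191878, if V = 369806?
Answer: 98581387393/35478817834 ≈ 2.7786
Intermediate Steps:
112448/V + 474807/191878 = 112448/369806 + 474807/191878 = 112448*(1/369806) + 474807*(1/191878) = 56224/184903 + 474807/191878 = 98581387393/35478817834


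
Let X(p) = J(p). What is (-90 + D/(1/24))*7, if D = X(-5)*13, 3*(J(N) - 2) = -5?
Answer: 98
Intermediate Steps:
J(N) = ⅓ (J(N) = 2 + (⅓)*(-5) = 2 - 5/3 = ⅓)
X(p) = ⅓
D = 13/3 (D = (⅓)*13 = 13/3 ≈ 4.3333)
(-90 + D/(1/24))*7 = (-90 + 13/(3*(1/24)))*7 = (-90 + (13/3)*24)*7 = (-90 + 104)*7 = 14*7 = 98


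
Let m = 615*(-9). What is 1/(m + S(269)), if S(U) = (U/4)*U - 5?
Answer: 4/50201 ≈ 7.9680e-5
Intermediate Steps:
S(U) = -5 + U²/4 (S(U) = (U*(¼))*U - 5 = (U/4)*U - 5 = U²/4 - 5 = -5 + U²/4)
m = -5535
1/(m + S(269)) = 1/(-5535 + (-5 + (¼)*269²)) = 1/(-5535 + (-5 + (¼)*72361)) = 1/(-5535 + (-5 + 72361/4)) = 1/(-5535 + 72341/4) = 1/(50201/4) = 4/50201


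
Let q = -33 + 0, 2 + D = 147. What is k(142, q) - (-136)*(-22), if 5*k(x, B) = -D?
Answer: -3021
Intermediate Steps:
D = 145 (D = -2 + 147 = 145)
q = -33
k(x, B) = -29 (k(x, B) = (-1*145)/5 = (⅕)*(-145) = -29)
k(142, q) - (-136)*(-22) = -29 - (-136)*(-22) = -29 - 1*2992 = -29 - 2992 = -3021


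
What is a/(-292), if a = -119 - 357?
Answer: 119/73 ≈ 1.6301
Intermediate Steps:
a = -476
a/(-292) = -476/(-292) = -476*(-1/292) = 119/73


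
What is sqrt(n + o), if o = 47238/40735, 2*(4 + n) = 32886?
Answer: sqrt(27279818198705)/40735 ≈ 128.22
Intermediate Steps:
n = 16439 (n = -4 + (1/2)*32886 = -4 + 16443 = 16439)
o = 47238/40735 (o = 47238*(1/40735) = 47238/40735 ≈ 1.1596)
sqrt(n + o) = sqrt(16439 + 47238/40735) = sqrt(669689903/40735) = sqrt(27279818198705)/40735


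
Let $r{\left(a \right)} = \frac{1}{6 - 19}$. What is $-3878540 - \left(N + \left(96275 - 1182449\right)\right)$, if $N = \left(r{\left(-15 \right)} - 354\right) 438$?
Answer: $- \frac{34284644}{13} \approx -2.6373 \cdot 10^{6}$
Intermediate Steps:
$r{\left(a \right)} = - \frac{1}{13}$ ($r{\left(a \right)} = \frac{1}{-13} = - \frac{1}{13}$)
$N = - \frac{2016114}{13}$ ($N = \left(- \frac{1}{13} - 354\right) 438 = \left(- \frac{4603}{13}\right) 438 = - \frac{2016114}{13} \approx -1.5509 \cdot 10^{5}$)
$-3878540 - \left(N + \left(96275 - 1182449\right)\right) = -3878540 - \left(- \frac{2016114}{13} + \left(96275 - 1182449\right)\right) = -3878540 - \left(- \frac{2016114}{13} - 1086174\right) = -3878540 - - \frac{16136376}{13} = -3878540 + \frac{16136376}{13} = - \frac{34284644}{13}$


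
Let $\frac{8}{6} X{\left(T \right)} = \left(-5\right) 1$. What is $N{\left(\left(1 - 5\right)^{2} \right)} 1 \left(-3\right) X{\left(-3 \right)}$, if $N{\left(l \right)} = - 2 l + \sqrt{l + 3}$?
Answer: $-360 + \frac{45 \sqrt{19}}{4} \approx -310.96$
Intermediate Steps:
$X{\left(T \right)} = - \frac{15}{4}$ ($X{\left(T \right)} = \frac{3 \left(\left(-5\right) 1\right)}{4} = \frac{3}{4} \left(-5\right) = - \frac{15}{4}$)
$N{\left(l \right)} = \sqrt{3 + l} - 2 l$ ($N{\left(l \right)} = - 2 l + \sqrt{3 + l} = \sqrt{3 + l} - 2 l$)
$N{\left(\left(1 - 5\right)^{2} \right)} 1 \left(-3\right) X{\left(-3 \right)} = \left(\sqrt{3 + \left(1 - 5\right)^{2}} - 2 \left(1 - 5\right)^{2}\right) 1 \left(-3\right) \left(- \frac{15}{4}\right) = \left(\sqrt{3 + \left(-4\right)^{2}} - 2 \left(-4\right)^{2}\right) \left(\left(-3\right) \left(- \frac{15}{4}\right)\right) = \left(\sqrt{3 + 16} - 32\right) \frac{45}{4} = \left(\sqrt{19} - 32\right) \frac{45}{4} = \left(-32 + \sqrt{19}\right) \frac{45}{4} = -360 + \frac{45 \sqrt{19}}{4}$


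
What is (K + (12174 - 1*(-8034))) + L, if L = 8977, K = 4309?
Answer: 33494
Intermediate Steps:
(K + (12174 - 1*(-8034))) + L = (4309 + (12174 - 1*(-8034))) + 8977 = (4309 + (12174 + 8034)) + 8977 = (4309 + 20208) + 8977 = 24517 + 8977 = 33494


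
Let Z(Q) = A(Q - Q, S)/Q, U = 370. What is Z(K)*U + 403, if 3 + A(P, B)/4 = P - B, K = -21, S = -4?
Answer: 6983/21 ≈ 332.52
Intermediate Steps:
A(P, B) = -12 - 4*B + 4*P (A(P, B) = -12 + 4*(P - B) = -12 + (-4*B + 4*P) = -12 - 4*B + 4*P)
Z(Q) = 4/Q (Z(Q) = (-12 - 4*(-4) + 4*(Q - Q))/Q = (-12 + 16 + 4*0)/Q = (-12 + 16 + 0)/Q = 4/Q)
Z(K)*U + 403 = (4/(-21))*370 + 403 = (4*(-1/21))*370 + 403 = -4/21*370 + 403 = -1480/21 + 403 = 6983/21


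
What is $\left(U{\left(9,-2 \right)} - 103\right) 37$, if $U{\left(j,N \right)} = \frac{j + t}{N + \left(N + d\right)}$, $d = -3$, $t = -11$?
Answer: $- \frac{26603}{7} \approx -3800.4$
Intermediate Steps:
$U{\left(j,N \right)} = \frac{-11 + j}{-3 + 2 N}$ ($U{\left(j,N \right)} = \frac{j - 11}{N + \left(N - 3\right)} = \frac{-11 + j}{N + \left(-3 + N\right)} = \frac{-11 + j}{-3 + 2 N}$)
$\left(U{\left(9,-2 \right)} - 103\right) 37 = \left(\frac{-11 + 9}{-3 + 2 \left(-2\right)} - 103\right) 37 = \left(\frac{1}{-3 - 4} \left(-2\right) - 103\right) 37 = \left(\frac{1}{-7} \left(-2\right) - 103\right) 37 = \left(\left(- \frac{1}{7}\right) \left(-2\right) - 103\right) 37 = \left(\frac{2}{7} - 103\right) 37 = \left(- \frac{719}{7}\right) 37 = - \frac{26603}{7}$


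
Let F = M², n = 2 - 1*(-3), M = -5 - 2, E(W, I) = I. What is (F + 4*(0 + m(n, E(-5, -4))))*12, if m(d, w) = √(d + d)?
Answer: 588 + 48*√10 ≈ 739.79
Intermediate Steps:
M = -7
n = 5 (n = 2 + 3 = 5)
m(d, w) = √2*√d (m(d, w) = √(2*d) = √2*√d)
F = 49 (F = (-7)² = 49)
(F + 4*(0 + m(n, E(-5, -4))))*12 = (49 + 4*(0 + √2*√5))*12 = (49 + 4*(0 + √10))*12 = (49 + 4*√10)*12 = 588 + 48*√10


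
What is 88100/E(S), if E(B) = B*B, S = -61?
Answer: 88100/3721 ≈ 23.676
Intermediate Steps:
E(B) = B**2
88100/E(S) = 88100/((-61)**2) = 88100/3721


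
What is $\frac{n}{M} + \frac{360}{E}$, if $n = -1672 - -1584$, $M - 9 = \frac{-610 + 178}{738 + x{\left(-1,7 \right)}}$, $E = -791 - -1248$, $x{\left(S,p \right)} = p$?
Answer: $- \frac{27702640}{2866761} \approx -9.6634$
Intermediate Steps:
$E = 457$ ($E = -791 + 1248 = 457$)
$M = \frac{6273}{745}$ ($M = 9 + \frac{-610 + 178}{738 + 7} = 9 - \frac{432}{745} = \frac{6273}{745} \approx 8.4201$)
$n = -88$ ($n = -1672 + 1584 = -88$)
$\frac{n}{M} + \frac{360}{E} = - \frac{88}{\frac{6273}{745}} + \frac{360}{457} = \left(-88\right) \frac{745}{6273} + 360 \cdot \frac{1}{457} = - \frac{65560}{6273} + \frac{360}{457} = - \frac{27702640}{2866761}$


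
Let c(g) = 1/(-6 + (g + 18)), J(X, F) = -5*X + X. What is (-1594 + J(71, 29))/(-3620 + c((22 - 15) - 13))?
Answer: 11268/21719 ≈ 0.51881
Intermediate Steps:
J(X, F) = -4*X
c(g) = 1/(12 + g) (c(g) = 1/(-6 + (18 + g)) = 1/(12 + g))
(-1594 + J(71, 29))/(-3620 + c((22 - 15) - 13)) = (-1594 - 4*71)/(-3620 + 1/(12 + ((22 - 15) - 13))) = (-1594 - 284)/(-3620 + 1/(12 + (7 - 13))) = -1878/(-3620 + 1/(12 - 6)) = -1878/(-3620 + 1/6) = -1878/(-3620 + ⅙) = -1878/(-21719/6) = -1878*(-6/21719) = 11268/21719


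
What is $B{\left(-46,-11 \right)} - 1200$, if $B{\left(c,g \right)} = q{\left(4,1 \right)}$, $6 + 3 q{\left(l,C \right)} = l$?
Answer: $- \frac{3602}{3} \approx -1200.7$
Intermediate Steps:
$q{\left(l,C \right)} = -2 + \frac{l}{3}$
$B{\left(c,g \right)} = - \frac{2}{3}$ ($B{\left(c,g \right)} = -2 + \frac{1}{3} \cdot 4 = -2 + \frac{4}{3} = - \frac{2}{3}$)
$B{\left(-46,-11 \right)} - 1200 = - \frac{2}{3} - 1200 = - \frac{3602}{3}$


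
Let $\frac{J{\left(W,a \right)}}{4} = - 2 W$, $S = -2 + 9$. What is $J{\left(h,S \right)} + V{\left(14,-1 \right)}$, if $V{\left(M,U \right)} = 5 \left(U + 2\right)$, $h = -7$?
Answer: $61$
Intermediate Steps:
$V{\left(M,U \right)} = 10 + 5 U$ ($V{\left(M,U \right)} = 5 \left(2 + U\right) = 10 + 5 U$)
$S = 7$
$J{\left(W,a \right)} = - 8 W$ ($J{\left(W,a \right)} = 4 \left(- 2 W\right) = - 8 W$)
$J{\left(h,S \right)} + V{\left(14,-1 \right)} = \left(-8\right) \left(-7\right) + \left(10 + 5 \left(-1\right)\right) = 56 + \left(10 - 5\right) = 56 + 5 = 61$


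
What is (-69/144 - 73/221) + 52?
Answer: 543029/10608 ≈ 51.190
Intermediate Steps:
(-69/144 - 73/221) + 52 = (-69*1/144 - 73*1/221) + 52 = (-23/48 - 73/221) + 52 = -8587/10608 + 52 = 543029/10608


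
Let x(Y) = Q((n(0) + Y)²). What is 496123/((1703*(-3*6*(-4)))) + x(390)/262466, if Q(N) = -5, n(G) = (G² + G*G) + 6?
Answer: 65107403119/16091265528 ≈ 4.0461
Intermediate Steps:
n(G) = 6 + 2*G² (n(G) = (G² + G²) + 6 = 2*G² + 6 = 6 + 2*G²)
x(Y) = -5
496123/((1703*(-3*6*(-4)))) + x(390)/262466 = 496123/((1703*(-3*6*(-4)))) - 5/262466 = 496123/((1703*(-18*(-4)))) - 5*1/262466 = 496123/((1703*72)) - 5/262466 = 496123/122616 - 5/262466 = 65107403119/16091265528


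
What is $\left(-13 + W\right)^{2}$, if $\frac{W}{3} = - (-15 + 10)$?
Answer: $4$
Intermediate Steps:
$W = 15$ ($W = 3 \left(- (-15 + 10)\right) = 3 \left(\left(-1\right) \left(-5\right)\right) = 3 \cdot 5 = 15$)
$\left(-13 + W\right)^{2} = \left(-13 + 15\right)^{2} = 2^{2} = 4$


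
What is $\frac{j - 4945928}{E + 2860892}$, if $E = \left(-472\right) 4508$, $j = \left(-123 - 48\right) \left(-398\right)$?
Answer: $- \frac{2438935}{366558} \approx -6.6536$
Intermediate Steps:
$j = 68058$ ($j = \left(-171\right) \left(-398\right) = 68058$)
$E = -2127776$
$\frac{j - 4945928}{E + 2860892} = \frac{68058 - 4945928}{-2127776 + 2860892} = - \frac{4877870}{733116} = \left(-4877870\right) \frac{1}{733116} = - \frac{2438935}{366558}$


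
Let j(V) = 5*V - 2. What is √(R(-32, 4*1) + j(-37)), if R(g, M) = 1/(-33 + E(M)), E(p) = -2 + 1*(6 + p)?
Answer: 2*I*√1169/5 ≈ 13.676*I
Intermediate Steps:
E(p) = 4 + p (E(p) = -2 + (6 + p) = 4 + p)
j(V) = -2 + 5*V
R(g, M) = 1/(-29 + M) (R(g, M) = 1/(-33 + (4 + M)) = 1/(-29 + M))
√(R(-32, 4*1) + j(-37)) = √(1/(-29 + 4*1) + (-2 + 5*(-37))) = √(1/(-29 + 4) + (-2 - 185)) = √(1/(-25) - 187) = √(-1/25 - 187) = √(-4676/25) = 2*I*√1169/5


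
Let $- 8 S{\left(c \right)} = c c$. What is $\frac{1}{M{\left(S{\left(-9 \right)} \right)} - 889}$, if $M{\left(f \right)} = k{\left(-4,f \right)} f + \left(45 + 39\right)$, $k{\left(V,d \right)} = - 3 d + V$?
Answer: $- \frac{64}{68611} \approx -0.00093279$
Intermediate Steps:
$S{\left(c \right)} = - \frac{c^{2}}{8}$ ($S{\left(c \right)} = - \frac{c c}{8} = - \frac{c^{2}}{8}$)
$k{\left(V,d \right)} = V - 3 d$
$M{\left(f \right)} = 84 + f \left(-4 - 3 f\right)$ ($M{\left(f \right)} = \left(-4 - 3 f\right) f + \left(45 + 39\right) = f \left(-4 - 3 f\right) + 84 = 84 + f \left(-4 - 3 f\right)$)
$\frac{1}{M{\left(S{\left(-9 \right)} \right)} - 889} = \frac{1}{\left(84 - - \frac{\left(-9\right)^{2}}{8} \left(4 + 3 \left(- \frac{\left(-9\right)^{2}}{8}\right)\right)\right) - 889} = \frac{1}{\left(84 - \left(- \frac{1}{8}\right) 81 \left(4 + 3 \left(\left(- \frac{1}{8}\right) 81\right)\right)\right) - 889} = \frac{1}{\left(84 - - \frac{81 \left(4 + 3 \left(- \frac{81}{8}\right)\right)}{8}\right) - 889} = \frac{1}{\left(84 - - \frac{81 \left(4 - \frac{243}{8}\right)}{8}\right) - 889} = \frac{1}{\left(84 - \left(- \frac{81}{8}\right) \left(- \frac{211}{8}\right)\right) - 889} = \frac{1}{\left(84 - \frac{17091}{64}\right) - 889} = \frac{1}{- \frac{11715}{64} - 889} = \frac{1}{- \frac{68611}{64}} = - \frac{64}{68611}$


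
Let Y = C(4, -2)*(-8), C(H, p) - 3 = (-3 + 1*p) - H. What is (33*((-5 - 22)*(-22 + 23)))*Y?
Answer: -42768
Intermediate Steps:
C(H, p) = p - H (C(H, p) = 3 + ((-3 + 1*p) - H) = 3 + ((-3 + p) - H) = 3 + (-3 + p - H) = p - H)
Y = 48 (Y = (-2 - 1*4)*(-8) = (-2 - 4)*(-8) = -6*(-8) = 48)
(33*((-5 - 22)*(-22 + 23)))*Y = (33*((-5 - 22)*(-22 + 23)))*48 = (33*(-27*1))*48 = (33*(-27))*48 = -891*48 = -42768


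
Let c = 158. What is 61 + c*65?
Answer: 10331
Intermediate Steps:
61 + c*65 = 61 + 158*65 = 61 + 10270 = 10331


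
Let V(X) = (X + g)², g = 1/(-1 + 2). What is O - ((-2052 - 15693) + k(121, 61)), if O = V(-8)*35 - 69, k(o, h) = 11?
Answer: 19380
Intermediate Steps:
g = 1 (g = 1/1 = 1)
V(X) = (1 + X)² (V(X) = (X + 1)² = (1 + X)²)
O = 1646 (O = (1 - 8)²*35 - 69 = (-7)²*35 - 69 = 49*35 - 69 = 1715 - 69 = 1646)
O - ((-2052 - 15693) + k(121, 61)) = 1646 - ((-2052 - 15693) + 11) = 1646 - (-17745 + 11) = 1646 - 1*(-17734) = 1646 + 17734 = 19380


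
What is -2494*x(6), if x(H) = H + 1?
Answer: -17458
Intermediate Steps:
x(H) = 1 + H
-2494*x(6) = -2494*(1 + 6) = -2494*7 = -17458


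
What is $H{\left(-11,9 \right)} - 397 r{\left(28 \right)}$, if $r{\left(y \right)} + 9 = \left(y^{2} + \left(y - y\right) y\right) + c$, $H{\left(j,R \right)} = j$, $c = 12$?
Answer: $-312450$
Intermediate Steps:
$r{\left(y \right)} = 3 + y^{2}$ ($r{\left(y \right)} = -9 + \left(\left(y^{2} + \left(y - y\right) y\right) + 12\right) = -9 + \left(\left(y^{2} + 0 y\right) + 12\right) = -9 + \left(\left(y^{2} + 0\right) + 12\right) = -9 + \left(y^{2} + 12\right) = -9 + \left(12 + y^{2}\right) = 3 + y^{2}$)
$H{\left(-11,9 \right)} - 397 r{\left(28 \right)} = -11 - 397 \left(3 + 28^{2}\right) = -11 - 397 \left(3 + 784\right) = -11 - 312439 = -312450$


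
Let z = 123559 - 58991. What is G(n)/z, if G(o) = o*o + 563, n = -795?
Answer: 158147/16142 ≈ 9.7972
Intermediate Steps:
G(o) = 563 + o**2 (G(o) = o**2 + 563 = 563 + o**2)
z = 64568
G(n)/z = (563 + (-795)**2)/64568 = (563 + 632025)*(1/64568) = 632588*(1/64568) = 158147/16142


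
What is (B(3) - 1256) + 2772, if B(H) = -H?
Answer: 1513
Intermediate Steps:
(B(3) - 1256) + 2772 = (-1*3 - 1256) + 2772 = (-3 - 1256) + 2772 = -1259 + 2772 = 1513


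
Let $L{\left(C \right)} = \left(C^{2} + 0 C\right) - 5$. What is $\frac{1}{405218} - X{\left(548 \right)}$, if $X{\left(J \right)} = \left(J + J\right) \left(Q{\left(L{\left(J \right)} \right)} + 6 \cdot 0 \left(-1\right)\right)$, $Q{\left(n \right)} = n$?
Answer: $- \frac{133368469959471}{405218} \approx -3.2913 \cdot 10^{8}$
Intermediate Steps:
$L{\left(C \right)} = -5 + C^{2}$ ($L{\left(C \right)} = \left(C^{2} + 0\right) - 5 = C^{2} - 5 = -5 + C^{2}$)
$X{\left(J \right)} = 2 J \left(-5 + J^{2}\right)$ ($X{\left(J \right)} = \left(J + J\right) \left(\left(-5 + J^{2}\right) + 6 \cdot 0 \left(-1\right)\right) = 2 J \left(\left(-5 + J^{2}\right) + 0 \left(-1\right)\right) = 2 J \left(\left(-5 + J^{2}\right) + 0\right) = 2 J \left(-5 + J^{2}\right)$)
$\frac{1}{405218} - X{\left(548 \right)} = \frac{1}{405218} - 2 \cdot 548 \left(-5 + 548^{2}\right) = \frac{1}{405218} - 2 \cdot 548 \left(-5 + 300304\right) = \frac{1}{405218} - 2 \cdot 548 \cdot 300299 = \frac{1}{405218} - 329127704 = - \frac{133368469959471}{405218}$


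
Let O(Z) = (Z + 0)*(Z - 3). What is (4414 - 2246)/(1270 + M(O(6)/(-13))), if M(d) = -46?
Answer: 271/153 ≈ 1.7712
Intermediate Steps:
O(Z) = Z*(-3 + Z)
(4414 - 2246)/(1270 + M(O(6)/(-13))) = (4414 - 2246)/(1270 - 46) = 2168/1224 = 2168*(1/1224) = 271/153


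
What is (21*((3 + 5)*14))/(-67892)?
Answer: -588/16973 ≈ -0.034643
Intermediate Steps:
(21*((3 + 5)*14))/(-67892) = (21*(8*14))*(-1/67892) = (21*112)*(-1/67892) = 2352*(-1/67892) = -588/16973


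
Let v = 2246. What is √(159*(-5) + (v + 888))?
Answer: √2339 ≈ 48.363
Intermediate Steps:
√(159*(-5) + (v + 888)) = √(159*(-5) + (2246 + 888)) = √(-795 + 3134) = √2339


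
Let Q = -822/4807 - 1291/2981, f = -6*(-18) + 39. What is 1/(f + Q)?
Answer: 118427/17337230 ≈ 0.0068308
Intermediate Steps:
f = 147 (f = 108 + 39 = 147)
Q = -71539/118427 (Q = -822*1/4807 - 1291*1/2981 = -822/4807 - 1291/2981 = -71539/118427 ≈ -0.60408)
1/(f + Q) = 1/(147 - 71539/118427) = 1/(17337230/118427) = 118427/17337230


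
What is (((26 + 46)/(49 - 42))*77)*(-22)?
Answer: -17424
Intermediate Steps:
(((26 + 46)/(49 - 42))*77)*(-22) = ((72/7)*77)*(-22) = 792*(-22) = -17424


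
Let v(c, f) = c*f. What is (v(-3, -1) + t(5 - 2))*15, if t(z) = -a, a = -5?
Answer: 120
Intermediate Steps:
t(z) = 5 (t(z) = -1*(-5) = 5)
(v(-3, -1) + t(5 - 2))*15 = (-3*(-1) + 5)*15 = (3 + 5)*15 = 8*15 = 120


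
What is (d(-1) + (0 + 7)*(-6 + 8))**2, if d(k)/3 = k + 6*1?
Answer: 841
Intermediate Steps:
d(k) = 18 + 3*k (d(k) = 3*(k + 6*1) = 3*(k + 6) = 3*(6 + k) = 18 + 3*k)
(d(-1) + (0 + 7)*(-6 + 8))**2 = ((18 + 3*(-1)) + (0 + 7)*(-6 + 8))**2 = ((18 - 3) + 7*2)**2 = (15 + 14)**2 = 29**2 = 841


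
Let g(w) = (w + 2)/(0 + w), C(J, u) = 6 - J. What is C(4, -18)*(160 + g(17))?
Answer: 5478/17 ≈ 322.24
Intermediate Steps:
g(w) = (2 + w)/w
C(4, -18)*(160 + g(17)) = (6 - 1*4)*(160 + (2 + 17)/17) = (6 - 4)*(160 + (1/17)*19) = 2*(160 + 19/17) = 2*(2739/17) = 5478/17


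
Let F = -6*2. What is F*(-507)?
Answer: 6084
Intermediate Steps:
F = -12
F*(-507) = -12*(-507) = 6084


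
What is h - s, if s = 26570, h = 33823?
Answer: 7253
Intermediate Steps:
h - s = 33823 - 1*26570 = 33823 - 26570 = 7253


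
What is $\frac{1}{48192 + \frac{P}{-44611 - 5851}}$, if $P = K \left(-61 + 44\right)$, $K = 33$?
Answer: $\frac{50462}{2431865265} \approx 2.075 \cdot 10^{-5}$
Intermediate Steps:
$P = -561$ ($P = 33 \left(-61 + 44\right) = 33 \left(-17\right) = -561$)
$\frac{1}{48192 + \frac{P}{-44611 - 5851}} = \frac{1}{48192 - \frac{561}{-44611 - 5851}} = \frac{1}{48192 - \frac{561}{-50462}} = \frac{1}{48192 - - \frac{561}{50462}} = \frac{1}{48192 + \frac{561}{50462}} = \frac{1}{\frac{2431865265}{50462}} = \frac{50462}{2431865265}$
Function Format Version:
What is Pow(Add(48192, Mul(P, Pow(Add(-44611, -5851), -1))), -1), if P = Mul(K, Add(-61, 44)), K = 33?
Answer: Rational(50462, 2431865265) ≈ 2.0750e-5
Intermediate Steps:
P = -561 (P = Mul(33, Add(-61, 44)) = Mul(33, -17) = -561)
Pow(Add(48192, Mul(P, Pow(Add(-44611, -5851), -1))), -1) = Pow(Add(48192, Mul(-561, Pow(Add(-44611, -5851), -1))), -1) = Pow(Add(48192, Mul(-561, Pow(-50462, -1))), -1) = Pow(Add(48192, Mul(-561, Rational(-1, 50462))), -1) = Pow(Add(48192, Rational(561, 50462)), -1) = Pow(Rational(2431865265, 50462), -1) = Rational(50462, 2431865265)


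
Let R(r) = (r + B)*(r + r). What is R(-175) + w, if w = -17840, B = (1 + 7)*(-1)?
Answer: 46210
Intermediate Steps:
B = -8 (B = 8*(-1) = -8)
R(r) = 2*r*(-8 + r) (R(r) = (r - 8)*(r + r) = (-8 + r)*(2*r) = 2*r*(-8 + r))
R(-175) + w = 2*(-175)*(-8 - 175) - 17840 = 2*(-175)*(-183) - 17840 = 64050 - 17840 = 46210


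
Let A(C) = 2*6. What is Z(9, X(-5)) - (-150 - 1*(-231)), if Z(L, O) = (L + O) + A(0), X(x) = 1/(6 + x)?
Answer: -59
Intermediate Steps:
A(C) = 12
Z(L, O) = 12 + L + O (Z(L, O) = (L + O) + 12 = 12 + L + O)
Z(9, X(-5)) - (-150 - 1*(-231)) = (12 + 9 + 1/(6 - 5)) - (-150 - 1*(-231)) = (12 + 9 + 1/1) - (-150 + 231) = (12 + 9 + 1) - 1*81 = 22 - 81 = -59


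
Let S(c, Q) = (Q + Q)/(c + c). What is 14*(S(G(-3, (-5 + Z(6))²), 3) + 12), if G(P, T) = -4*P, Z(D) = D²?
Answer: 343/2 ≈ 171.50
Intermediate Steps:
S(c, Q) = Q/c (S(c, Q) = (2*Q)/((2*c)) = (2*Q)*(1/(2*c)) = Q/c)
14*(S(G(-3, (-5 + Z(6))²), 3) + 12) = 14*(3/((-4*(-3))) + 12) = 14*(3/12 + 12) = 14*(3*(1/12) + 12) = 14*(¼ + 12) = 14*(49/4) = 343/2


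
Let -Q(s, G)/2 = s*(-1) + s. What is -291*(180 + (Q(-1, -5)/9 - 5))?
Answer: -50925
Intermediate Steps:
Q(s, G) = 0 (Q(s, G) = -2*(s*(-1) + s) = -2*(-s + s) = -2*0 = 0)
-291*(180 + (Q(-1, -5)/9 - 5)) = -291*(180 + (0/9 - 5)) = -291*(180 + ((⅑)*0 - 5)) = -291*(180 + (0 - 5)) = -291*(180 - 5) = -291*175 = -50925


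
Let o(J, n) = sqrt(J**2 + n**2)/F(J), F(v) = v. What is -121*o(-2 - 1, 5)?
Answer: 121*sqrt(34)/3 ≈ 235.18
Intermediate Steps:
o(J, n) = sqrt(J**2 + n**2)/J
-121*o(-2 - 1, 5) = -121*sqrt((-2 - 1)**2 + 5**2)/(-2 - 1) = -121*sqrt((-3)**2 + 25)/(-3) = -(-121)*sqrt(9 + 25)/3 = -(-121)*sqrt(34)/3 = 121*sqrt(34)/3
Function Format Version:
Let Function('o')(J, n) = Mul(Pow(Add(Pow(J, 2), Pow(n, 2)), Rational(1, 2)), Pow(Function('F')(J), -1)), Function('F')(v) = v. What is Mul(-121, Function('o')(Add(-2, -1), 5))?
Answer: Mul(Rational(121, 3), Pow(34, Rational(1, 2))) ≈ 235.18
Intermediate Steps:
Function('o')(J, n) = Mul(Pow(J, -1), Pow(Add(Pow(J, 2), Pow(n, 2)), Rational(1, 2))) (Function('o')(J, n) = Mul(Pow(Add(Pow(J, 2), Pow(n, 2)), Rational(1, 2)), Pow(J, -1)) = Mul(Pow(J, -1), Pow(Add(Pow(J, 2), Pow(n, 2)), Rational(1, 2))))
Mul(-121, Function('o')(Add(-2, -1), 5)) = Mul(-121, Mul(Pow(Add(-2, -1), -1), Pow(Add(Pow(Add(-2, -1), 2), Pow(5, 2)), Rational(1, 2)))) = Mul(-121, Mul(Pow(-3, -1), Pow(Add(Pow(-3, 2), 25), Rational(1, 2)))) = Mul(-121, Mul(Rational(-1, 3), Pow(Add(9, 25), Rational(1, 2)))) = Mul(-121, Mul(Rational(-1, 3), Pow(34, Rational(1, 2)))) = Mul(Rational(121, 3), Pow(34, Rational(1, 2)))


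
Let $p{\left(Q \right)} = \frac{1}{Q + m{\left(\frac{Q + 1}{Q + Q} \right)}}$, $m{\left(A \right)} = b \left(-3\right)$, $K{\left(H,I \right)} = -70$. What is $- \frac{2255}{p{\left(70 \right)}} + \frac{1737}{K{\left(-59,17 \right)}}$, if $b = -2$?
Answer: $- \frac{11998337}{70} \approx -1.714 \cdot 10^{5}$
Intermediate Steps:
$m{\left(A \right)} = 6$ ($m{\left(A \right)} = \left(-2\right) \left(-3\right) = 6$)
$p{\left(Q \right)} = \frac{1}{6 + Q}$ ($p{\left(Q \right)} = \frac{1}{Q + 6} = \frac{1}{6 + Q}$)
$- \frac{2255}{p{\left(70 \right)}} + \frac{1737}{K{\left(-59,17 \right)}} = - \frac{2255}{\frac{1}{6 + 70}} + \frac{1737}{-70} = - \frac{2255}{\frac{1}{76}} + 1737 \left(- \frac{1}{70}\right) = - 2255 \frac{1}{\frac{1}{76}} - \frac{1737}{70} = \left(-2255\right) 76 - \frac{1737}{70} = -171380 - \frac{1737}{70} = - \frac{11998337}{70}$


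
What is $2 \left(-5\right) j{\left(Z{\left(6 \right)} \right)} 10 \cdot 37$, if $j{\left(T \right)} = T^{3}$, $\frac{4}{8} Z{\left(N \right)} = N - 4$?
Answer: $-236800$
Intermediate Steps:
$Z{\left(N \right)} = -8 + 2 N$ ($Z{\left(N \right)} = 2 \left(N - 4\right) = 2 \left(-4 + N\right) = -8 + 2 N$)
$2 \left(-5\right) j{\left(Z{\left(6 \right)} \right)} 10 \cdot 37 = 2 \left(-5\right) \left(-8 + 2 \cdot 6\right)^{3} \cdot 10 \cdot 37 = - 10 \left(-8 + 12\right)^{3} \cdot 10 \cdot 37 = - 10 \cdot 4^{3} \cdot 10 \cdot 37 = \left(-10\right) 64 \cdot 10 \cdot 37 = \left(-640\right) 10 \cdot 37 = \left(-6400\right) 37 = -236800$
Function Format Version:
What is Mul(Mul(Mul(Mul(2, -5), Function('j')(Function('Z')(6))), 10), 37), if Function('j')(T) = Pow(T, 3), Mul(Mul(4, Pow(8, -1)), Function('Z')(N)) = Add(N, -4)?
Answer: -236800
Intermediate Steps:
Function('Z')(N) = Add(-8, Mul(2, N)) (Function('Z')(N) = Mul(2, Add(N, -4)) = Mul(2, Add(-4, N)) = Add(-8, Mul(2, N)))
Mul(Mul(Mul(Mul(2, -5), Function('j')(Function('Z')(6))), 10), 37) = Mul(Mul(Mul(Mul(2, -5), Pow(Add(-8, Mul(2, 6)), 3)), 10), 37) = Mul(Mul(Mul(-10, Pow(Add(-8, 12), 3)), 10), 37) = Mul(Mul(Mul(-10, Pow(4, 3)), 10), 37) = Mul(Mul(Mul(-10, 64), 10), 37) = Mul(Mul(-640, 10), 37) = Mul(-6400, 37) = -236800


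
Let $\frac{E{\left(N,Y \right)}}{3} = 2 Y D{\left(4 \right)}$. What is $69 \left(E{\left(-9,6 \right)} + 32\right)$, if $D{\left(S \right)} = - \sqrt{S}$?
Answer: $-2760$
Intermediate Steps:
$E{\left(N,Y \right)} = - 12 Y$ ($E{\left(N,Y \right)} = 3 \cdot 2 Y \left(- \sqrt{4}\right) = 3 \cdot 2 Y \left(\left(-1\right) 2\right) = 3 \cdot 2 Y \left(-2\right) = 3 \left(- 4 Y\right) = - 12 Y$)
$69 \left(E{\left(-9,6 \right)} + 32\right) = 69 \left(\left(-12\right) 6 + 32\right) = 69 \left(-72 + 32\right) = 69 \left(-40\right) = -2760$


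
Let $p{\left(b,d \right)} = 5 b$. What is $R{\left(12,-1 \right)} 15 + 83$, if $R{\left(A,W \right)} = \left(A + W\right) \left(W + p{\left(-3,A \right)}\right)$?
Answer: $-2557$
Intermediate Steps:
$R{\left(A,W \right)} = \left(-15 + W\right) \left(A + W\right)$ ($R{\left(A,W \right)} = \left(A + W\right) \left(W + 5 \left(-3\right)\right) = \left(A + W\right) \left(W - 15\right) = \left(A + W\right) \left(-15 + W\right) = \left(-15 + W\right) \left(A + W\right)$)
$R{\left(12,-1 \right)} 15 + 83 = \left(\left(-1\right)^{2} - 180 - -15 + 12 \left(-1\right)\right) 15 + 83 = \left(1 - 180 + 15 - 12\right) 15 + 83 = \left(-176\right) 15 + 83 = -2640 + 83 = -2557$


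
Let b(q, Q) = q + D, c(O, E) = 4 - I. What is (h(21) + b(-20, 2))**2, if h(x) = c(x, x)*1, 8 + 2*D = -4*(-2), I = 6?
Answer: 484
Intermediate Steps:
D = 0 (D = -4 + (-4*(-2))/2 = -4 + (1/2)*8 = -4 + 4 = 0)
c(O, E) = -2 (c(O, E) = 4 - 1*6 = 4 - 6 = -2)
h(x) = -2 (h(x) = -2*1 = -2)
b(q, Q) = q (b(q, Q) = q + 0 = q)
(h(21) + b(-20, 2))**2 = (-2 - 20)**2 = (-22)**2 = 484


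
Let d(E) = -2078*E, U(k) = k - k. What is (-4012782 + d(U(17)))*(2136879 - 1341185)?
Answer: -3192946560708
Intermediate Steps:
U(k) = 0
(-4012782 + d(U(17)))*(2136879 - 1341185) = (-4012782 - 2078*0)*(2136879 - 1341185) = (-4012782 + 0)*795694 = -4012782*795694 = -3192946560708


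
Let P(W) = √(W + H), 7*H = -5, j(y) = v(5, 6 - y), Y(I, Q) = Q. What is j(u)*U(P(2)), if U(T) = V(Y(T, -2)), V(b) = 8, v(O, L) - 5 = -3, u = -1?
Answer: 16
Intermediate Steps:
v(O, L) = 2 (v(O, L) = 5 - 3 = 2)
j(y) = 2
H = -5/7 (H = (⅐)*(-5) = -5/7 ≈ -0.71429)
P(W) = √(-5/7 + W) (P(W) = √(W - 5/7) = √(-5/7 + W))
U(T) = 8
j(u)*U(P(2)) = 2*8 = 16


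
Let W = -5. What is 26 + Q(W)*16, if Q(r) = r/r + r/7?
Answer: 214/7 ≈ 30.571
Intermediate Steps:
Q(r) = 1 + r/7 (Q(r) = 1 + r*(⅐) = 1 + r/7)
26 + Q(W)*16 = 26 + (1 + (⅐)*(-5))*16 = 26 + (1 - 5/7)*16 = 26 + (2/7)*16 = 26 + 32/7 = 214/7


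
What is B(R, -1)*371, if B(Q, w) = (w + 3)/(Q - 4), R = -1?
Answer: -742/5 ≈ -148.40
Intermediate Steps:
B(Q, w) = (3 + w)/(-4 + Q)
B(R, -1)*371 = ((3 - 1)/(-4 - 1))*371 = (2/(-5))*371 = -1/5*2*371 = -2/5*371 = -742/5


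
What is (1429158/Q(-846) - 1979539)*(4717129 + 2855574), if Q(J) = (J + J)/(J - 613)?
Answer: -1595617070698933/282 ≈ -5.6582e+12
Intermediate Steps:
Q(J) = 2*J/(-613 + J) (Q(J) = (2*J)/(-613 + J) = 2*J/(-613 + J))
(1429158/Q(-846) - 1979539)*(4717129 + 2855574) = (1429158/((2*(-846)/(-613 - 846))) - 1979539)*(4717129 + 2855574) = (1429158/((2*(-846)/(-1459))) - 1979539)*7572703 = (1429158/((2*(-846)*(-1/1459))) - 1979539)*7572703 = (1429158/(1692/1459) - 1979539)*7572703 = (1429158*(1459/1692) - 1979539)*7572703 = (347523587/282 - 1979539)*7572703 = -210706411/282*7572703 = -1595617070698933/282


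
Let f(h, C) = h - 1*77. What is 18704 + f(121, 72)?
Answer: 18748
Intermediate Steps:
f(h, C) = -77 + h (f(h, C) = h - 77 = -77 + h)
18704 + f(121, 72) = 18704 + (-77 + 121) = 18704 + 44 = 18748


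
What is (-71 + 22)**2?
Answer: 2401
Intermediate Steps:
(-71 + 22)**2 = (-49)**2 = 2401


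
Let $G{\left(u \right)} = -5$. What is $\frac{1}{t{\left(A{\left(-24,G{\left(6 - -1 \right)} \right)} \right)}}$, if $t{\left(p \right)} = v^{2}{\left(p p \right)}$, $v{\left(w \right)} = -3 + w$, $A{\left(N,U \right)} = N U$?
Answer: $\frac{1}{207273609} \approx 4.8245 \cdot 10^{-9}$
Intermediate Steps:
$t{\left(p \right)} = \left(-3 + p^{2}\right)^{2}$ ($t{\left(p \right)} = \left(-3 + p p\right)^{2} = \left(-3 + p^{2}\right)^{2}$)
$\frac{1}{t{\left(A{\left(-24,G{\left(6 - -1 \right)} \right)} \right)}} = \frac{1}{\left(-3 + \left(\left(-24\right) \left(-5\right)\right)^{2}\right)^{2}} = \frac{1}{\left(-3 + 120^{2}\right)^{2}} = \frac{1}{\left(-3 + 14400\right)^{2}} = \frac{1}{14397^{2}} = \frac{1}{207273609}$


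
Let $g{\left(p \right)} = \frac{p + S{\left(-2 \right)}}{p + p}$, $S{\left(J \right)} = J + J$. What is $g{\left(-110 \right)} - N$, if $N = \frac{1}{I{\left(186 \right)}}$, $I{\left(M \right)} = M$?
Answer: $\frac{2623}{5115} \approx 0.51281$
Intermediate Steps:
$S{\left(J \right)} = 2 J$
$g{\left(p \right)} = \frac{-4 + p}{2 p}$ ($g{\left(p \right)} = \frac{p + 2 \left(-2\right)}{p + p} = \frac{p - 4}{2 p} = \left(-4 + p\right) \frac{1}{2 p} = \frac{-4 + p}{2 p}$)
$N = \frac{1}{186} \approx 0.0053763$
$g{\left(-110 \right)} - N = \frac{-4 - 110}{2 \left(-110\right)} - \frac{1}{186} = \frac{1}{2} \left(- \frac{1}{110}\right) \left(-114\right) - \frac{1}{186} = \frac{57}{110} - \frac{1}{186} = \frac{2623}{5115}$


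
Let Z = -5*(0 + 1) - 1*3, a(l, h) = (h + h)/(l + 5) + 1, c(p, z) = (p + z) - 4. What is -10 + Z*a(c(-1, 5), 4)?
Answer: -154/5 ≈ -30.800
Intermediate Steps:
c(p, z) = -4 + p + z
a(l, h) = 1 + 2*h/(5 + l) (a(l, h) = (2*h)/(5 + l) + 1 = 2*h/(5 + l) + 1 = 1 + 2*h/(5 + l))
Z = -8 (Z = -5*1 - 3 = -5 - 3 = -8)
-10 + Z*a(c(-1, 5), 4) = -10 - 8*(5 + (-4 - 1 + 5) + 2*4)/(5 + (-4 - 1 + 5)) = -10 - 8*(5 + 0 + 8)/(5 + 0) = -10 - 8*13/5 = -10 - 104/5 = -154/5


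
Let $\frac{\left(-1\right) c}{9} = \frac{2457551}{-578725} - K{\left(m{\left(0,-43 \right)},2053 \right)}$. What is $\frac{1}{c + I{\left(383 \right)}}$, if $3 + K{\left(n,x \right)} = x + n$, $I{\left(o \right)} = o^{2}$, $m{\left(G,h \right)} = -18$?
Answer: $\frac{578725}{95498432284} \approx 6.06 \cdot 10^{-6}$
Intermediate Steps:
$K{\left(n,x \right)} = -3 + n + x$ ($K{\left(n,x \right)} = -3 + \left(x + n\right) = -3 + \left(n + x\right) = -3 + n + x$)
$c = \frac{10605840759}{578725}$ ($c = - 9 \left(\frac{2457551}{-578725} - \left(-3 - 18 + 2053\right)\right) = - 9 \left(2457551 \left(- \frac{1}{578725}\right) - 2032\right) = - 9 \left(- \frac{2457551}{578725} - 2032\right) = \left(-9\right) \left(- \frac{1178426751}{578725}\right) = \frac{10605840759}{578725} \approx 18326.0$)
$\frac{1}{c + I{\left(383 \right)}} = \frac{1}{\frac{10605840759}{578725} + 383^{2}} = \frac{1}{\frac{10605840759}{578725} + 146689} = \frac{1}{\frac{95498432284}{578725}} = \frac{578725}{95498432284}$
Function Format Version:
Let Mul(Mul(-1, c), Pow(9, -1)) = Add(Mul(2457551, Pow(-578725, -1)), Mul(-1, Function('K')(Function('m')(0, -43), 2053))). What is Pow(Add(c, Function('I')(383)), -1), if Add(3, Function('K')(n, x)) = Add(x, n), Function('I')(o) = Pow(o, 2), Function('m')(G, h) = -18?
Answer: Rational(578725, 95498432284) ≈ 6.0600e-6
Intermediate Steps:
Function('K')(n, x) = Add(-3, n, x) (Function('K')(n, x) = Add(-3, Add(x, n)) = Add(-3, Add(n, x)) = Add(-3, n, x))
c = Rational(10605840759, 578725) (c = Mul(-9, Add(Mul(2457551, Pow(-578725, -1)), Mul(-1, Add(-3, -18, 2053)))) = Mul(-9, Add(Mul(2457551, Rational(-1, 578725)), Mul(-1, 2032))) = Mul(-9, Add(Rational(-2457551, 578725), -2032)) = Mul(-9, Rational(-1178426751, 578725)) = Rational(10605840759, 578725) ≈ 18326.)
Pow(Add(c, Function('I')(383)), -1) = Pow(Add(Rational(10605840759, 578725), Pow(383, 2)), -1) = Pow(Add(Rational(10605840759, 578725), 146689), -1) = Pow(Rational(95498432284, 578725), -1) = Rational(578725, 95498432284)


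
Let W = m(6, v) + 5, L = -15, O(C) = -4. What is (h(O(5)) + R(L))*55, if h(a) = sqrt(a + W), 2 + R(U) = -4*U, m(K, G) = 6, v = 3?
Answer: 3190 + 55*sqrt(7) ≈ 3335.5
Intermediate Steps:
W = 11 (W = 6 + 5 = 11)
R(U) = -2 - 4*U
h(a) = sqrt(11 + a) (h(a) = sqrt(a + 11) = sqrt(11 + a))
(h(O(5)) + R(L))*55 = (sqrt(11 - 4) + (-2 - 4*(-15)))*55 = (sqrt(7) + (-2 + 60))*55 = (sqrt(7) + 58)*55 = (58 + sqrt(7))*55 = 3190 + 55*sqrt(7)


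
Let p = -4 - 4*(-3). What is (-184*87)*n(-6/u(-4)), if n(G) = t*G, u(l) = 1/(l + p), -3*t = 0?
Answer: 0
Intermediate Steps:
t = 0 (t = -⅓*0 = 0)
p = 8 (p = -4 + 12 = 8)
u(l) = 1/(8 + l) (u(l) = 1/(l + 8) = 1/(8 + l))
n(G) = 0 (n(G) = 0*G = 0)
(-184*87)*n(-6/u(-4)) = -184*87*0 = -16008*0 = 0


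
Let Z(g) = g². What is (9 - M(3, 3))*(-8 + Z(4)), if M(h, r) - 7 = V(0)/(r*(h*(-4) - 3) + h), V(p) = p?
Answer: 16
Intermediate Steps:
M(h, r) = 7 (M(h, r) = 7 + 0/(r*(h*(-4) - 3) + h) = 7 + 0/(r*(-4*h - 3) + h) = 7 + 0/(r*(-3 - 4*h) + h) = 7 + 0/(h + r*(-3 - 4*h)) = 7 + 0 = 7)
(9 - M(3, 3))*(-8 + Z(4)) = (9 - 1*7)*(-8 + 4²) = (9 - 7)*(-8 + 16) = 2*8 = 16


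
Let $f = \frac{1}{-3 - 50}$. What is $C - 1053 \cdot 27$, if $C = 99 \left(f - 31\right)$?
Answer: $- \frac{1669599}{53} \approx -31502.0$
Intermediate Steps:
$f = - \frac{1}{53}$ ($f = \frac{1}{-53} = - \frac{1}{53} \approx -0.018868$)
$C = - \frac{162756}{53}$ ($C = 99 \left(- \frac{1}{53} - 31\right) = 99 \left(- \frac{1644}{53}\right) = - \frac{162756}{53} \approx -3070.9$)
$C - 1053 \cdot 27 = - \frac{162756}{53} - 1053 \cdot 27 = - \frac{162756}{53} - 28431 = - \frac{1669599}{53}$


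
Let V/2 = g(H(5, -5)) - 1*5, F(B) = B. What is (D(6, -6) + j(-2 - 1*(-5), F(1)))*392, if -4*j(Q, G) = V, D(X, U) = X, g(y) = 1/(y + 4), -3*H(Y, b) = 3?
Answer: 9800/3 ≈ 3266.7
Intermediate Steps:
H(Y, b) = -1 (H(Y, b) = -⅓*3 = -1)
g(y) = 1/(4 + y)
V = -28/3 (V = 2*(1/(4 - 1) - 1*5) = 2*(1/3 - 5) = 2*(⅓ - 5) = 2*(-14/3) = -28/3 ≈ -9.3333)
j(Q, G) = 7/3 (j(Q, G) = -¼*(-28/3) = 7/3)
(D(6, -6) + j(-2 - 1*(-5), F(1)))*392 = (6 + 7/3)*392 = (25/3)*392 = 9800/3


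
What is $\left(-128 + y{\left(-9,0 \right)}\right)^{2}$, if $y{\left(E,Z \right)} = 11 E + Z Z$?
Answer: $51529$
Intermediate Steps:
$y{\left(E,Z \right)} = Z^{2} + 11 E$ ($y{\left(E,Z \right)} = 11 E + Z^{2} = Z^{2} + 11 E$)
$\left(-128 + y{\left(-9,0 \right)}\right)^{2} = \left(-128 + \left(0^{2} + 11 \left(-9\right)\right)\right)^{2} = \left(-128 + \left(0 - 99\right)\right)^{2} = \left(-128 - 99\right)^{2} = \left(-227\right)^{2} = 51529$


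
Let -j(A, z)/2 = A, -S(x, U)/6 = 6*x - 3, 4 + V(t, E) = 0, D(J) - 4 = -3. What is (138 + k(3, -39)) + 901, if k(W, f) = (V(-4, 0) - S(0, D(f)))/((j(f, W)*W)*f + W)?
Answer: 9478819/9123 ≈ 1039.0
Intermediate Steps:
D(J) = 1 (D(J) = 4 - 3 = 1)
V(t, E) = -4 (V(t, E) = -4 + 0 = -4)
S(x, U) = 18 - 36*x (S(x, U) = -6*(6*x - 3) = -6*(-3 + 6*x) = 18 - 36*x)
j(A, z) = -2*A
k(W, f) = -22/(W - 2*W*f²) (k(W, f) = (-4 - (18 - 36*0))/(((-2*f)*W)*f + W) = (-4 - (18 + 0))/((-2*W*f)*f + W) = (-4 - 1*18)/(-2*W*f² + W) = (-4 - 18)/(W - 2*W*f²) = -22/(W - 2*W*f²))
(138 + k(3, -39)) + 901 = (138 + 22/(3*(-1 + 2*(-39)²))) + 901 = (138 + 22*(⅓)/(-1 + 2*1521)) + 901 = (138 + 22*(⅓)/(-1 + 3042)) + 901 = (138 + 22*(⅓)/3041) + 901 = (138 + 22*(⅓)*(1/3041)) + 901 = (138 + 22/9123) + 901 = 1258996/9123 + 901 = 9478819/9123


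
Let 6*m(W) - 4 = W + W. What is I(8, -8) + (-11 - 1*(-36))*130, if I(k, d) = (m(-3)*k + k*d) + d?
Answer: 9526/3 ≈ 3175.3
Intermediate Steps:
m(W) = 2/3 + W/3 (m(W) = 2/3 + (W + W)/6 = 2/3 + (2*W)/6 = 2/3 + W/3)
I(k, d) = d - k/3 + d*k (I(k, d) = ((2/3 + (1/3)*(-3))*k + k*d) + d = ((2/3 - 1)*k + d*k) + d = (-k/3 + d*k) + d = d - k/3 + d*k)
I(8, -8) + (-11 - 1*(-36))*130 = (-8 - 1/3*8 - 8*8) + (-11 - 1*(-36))*130 = (-8 - 8/3 - 64) + (-11 + 36)*130 = -224/3 + 25*130 = -224/3 + 3250 = 9526/3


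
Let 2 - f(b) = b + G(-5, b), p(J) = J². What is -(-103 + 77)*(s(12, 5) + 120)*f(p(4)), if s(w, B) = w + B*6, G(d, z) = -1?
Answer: -54756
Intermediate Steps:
s(w, B) = w + 6*B
f(b) = 3 - b (f(b) = 2 - (b - 1) = 2 - (-1 + b) = 2 + (1 - b) = 3 - b)
-(-103 + 77)*(s(12, 5) + 120)*f(p(4)) = -(-103 + 77)*((12 + 6*5) + 120)*(3 - 1*4²) = -(-26*((12 + 30) + 120))*(3 - 1*16) = -(-26*(42 + 120))*(3 - 16) = -(-26*162)*(-13) = -(-4212)*(-13) = -1*54756 = -54756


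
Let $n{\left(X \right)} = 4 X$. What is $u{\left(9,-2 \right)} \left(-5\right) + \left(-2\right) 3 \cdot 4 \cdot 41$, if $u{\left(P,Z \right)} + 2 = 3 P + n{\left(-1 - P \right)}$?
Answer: $-909$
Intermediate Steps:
$u{\left(P,Z \right)} = -6 - P$ ($u{\left(P,Z \right)} = -2 + \left(3 P + 4 \left(-1 - P\right)\right) = -2 + \left(3 P - \left(4 + 4 P\right)\right) = -2 - \left(4 + P\right) = -6 - P$)
$u{\left(9,-2 \right)} \left(-5\right) + \left(-2\right) 3 \cdot 4 \cdot 41 = \left(-6 - 9\right) \left(-5\right) + \left(-2\right) 3 \cdot 4 \cdot 41 = \left(-6 - 9\right) \left(-5\right) + \left(-6\right) 4 \cdot 41 = \left(-15\right) \left(-5\right) - 984 = 75 - 984 = -909$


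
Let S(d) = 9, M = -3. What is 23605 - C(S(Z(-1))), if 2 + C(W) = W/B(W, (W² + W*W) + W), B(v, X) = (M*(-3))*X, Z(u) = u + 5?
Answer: 4036796/171 ≈ 23607.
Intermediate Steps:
Z(u) = 5 + u
B(v, X) = 9*X (B(v, X) = (-3*(-3))*X = 9*X)
C(W) = -2 + W/(9*W + 18*W²) (C(W) = -2 + W/((9*((W² + W*W) + W))) = -2 + W/((9*((W² + W²) + W))) = -2 + W/((9*(2*W² + W))) = -2 + W/((9*(W + 2*W²))) = -2 + W/(9*W + 18*W²))
23605 - C(S(Z(-1))) = 23605 - (-17 - 36*9)/(9*(1 + 2*9)) = 23605 - (-17 - 324)/(9*(1 + 18)) = 23605 - (-341)/(9*19) = 23605 - 1*(-341/171) = 23605 + 341/171 = 4036796/171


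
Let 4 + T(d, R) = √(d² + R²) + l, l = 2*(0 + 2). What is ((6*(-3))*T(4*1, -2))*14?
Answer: -504*√5 ≈ -1127.0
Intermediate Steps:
l = 4 (l = 2*2 = 4)
T(d, R) = √(R² + d²) (T(d, R) = -4 + (√(d² + R²) + 4) = -4 + (√(R² + d²) + 4) = -4 + (4 + √(R² + d²)) = √(R² + d²))
((6*(-3))*T(4*1, -2))*14 = ((6*(-3))*√((-2)² + (4*1)²))*14 = -18*√(4 + 4²)*14 = -18*√(4 + 16)*14 = -36*√5*14 = -504*√5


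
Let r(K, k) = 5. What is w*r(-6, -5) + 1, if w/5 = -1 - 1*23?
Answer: -599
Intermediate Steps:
w = -120 (w = 5*(-1 - 1*23) = 5*(-1 - 23) = 5*(-24) = -120)
w*r(-6, -5) + 1 = -120*5 + 1 = -600 + 1 = -599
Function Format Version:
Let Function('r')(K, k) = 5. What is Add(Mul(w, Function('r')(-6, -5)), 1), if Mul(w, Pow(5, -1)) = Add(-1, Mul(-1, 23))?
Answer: -599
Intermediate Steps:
w = -120 (w = Mul(5, Add(-1, Mul(-1, 23))) = Mul(5, Add(-1, -23)) = Mul(5, -24) = -120)
Add(Mul(w, Function('r')(-6, -5)), 1) = Add(Mul(-120, 5), 1) = Add(-600, 1) = -599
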